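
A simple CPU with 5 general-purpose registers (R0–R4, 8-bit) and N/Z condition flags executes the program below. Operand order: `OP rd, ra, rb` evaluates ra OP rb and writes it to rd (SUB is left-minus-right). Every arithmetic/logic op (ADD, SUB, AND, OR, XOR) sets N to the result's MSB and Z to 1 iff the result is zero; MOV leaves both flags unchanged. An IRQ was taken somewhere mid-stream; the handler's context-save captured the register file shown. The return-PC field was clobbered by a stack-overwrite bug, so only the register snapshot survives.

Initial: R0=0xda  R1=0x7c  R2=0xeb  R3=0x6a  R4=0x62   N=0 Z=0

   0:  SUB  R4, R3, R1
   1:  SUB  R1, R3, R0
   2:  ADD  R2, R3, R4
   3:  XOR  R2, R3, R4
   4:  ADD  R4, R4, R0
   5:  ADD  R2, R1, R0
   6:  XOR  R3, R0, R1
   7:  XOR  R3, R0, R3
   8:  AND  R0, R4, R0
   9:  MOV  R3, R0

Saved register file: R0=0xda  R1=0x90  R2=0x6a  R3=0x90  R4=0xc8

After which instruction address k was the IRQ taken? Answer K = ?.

after  0: R0=0xda R1=0x7c R2=0xeb R3=0x6a R4=0xee  N=1 Z=0
after  1: R0=0xda R1=0x90 R2=0xeb R3=0x6a R4=0xee  N=1 Z=0
after  2: R0=0xda R1=0x90 R2=0x58 R3=0x6a R4=0xee  N=0 Z=0
after  3: R0=0xda R1=0x90 R2=0x84 R3=0x6a R4=0xee  N=1 Z=0
after  4: R0=0xda R1=0x90 R2=0x84 R3=0x6a R4=0xc8  N=1 Z=0
after  5: R0=0xda R1=0x90 R2=0x6a R3=0x6a R4=0xc8  N=0 Z=0
after  6: R0=0xda R1=0x90 R2=0x6a R3=0x4a R4=0xc8  N=0 Z=0
after  7: R0=0xda R1=0x90 R2=0x6a R3=0x90 R4=0xc8  N=1 Z=0
-- IRQ taken; context saved, return-PC = 8 --

K = 7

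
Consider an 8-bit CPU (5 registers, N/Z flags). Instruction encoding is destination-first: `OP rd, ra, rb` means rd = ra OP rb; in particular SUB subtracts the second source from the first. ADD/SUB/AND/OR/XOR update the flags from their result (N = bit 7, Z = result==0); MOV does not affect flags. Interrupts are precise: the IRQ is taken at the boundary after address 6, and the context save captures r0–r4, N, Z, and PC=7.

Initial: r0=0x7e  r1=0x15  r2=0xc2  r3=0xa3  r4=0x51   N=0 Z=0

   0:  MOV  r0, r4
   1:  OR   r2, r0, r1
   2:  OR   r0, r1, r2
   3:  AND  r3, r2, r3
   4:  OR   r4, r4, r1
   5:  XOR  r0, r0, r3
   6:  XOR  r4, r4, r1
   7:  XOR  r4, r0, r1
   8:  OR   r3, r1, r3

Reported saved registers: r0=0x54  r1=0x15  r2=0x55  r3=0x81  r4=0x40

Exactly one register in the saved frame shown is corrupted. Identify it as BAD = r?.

after  0: r0=0x51 r1=0x15 r2=0xc2 r3=0xa3 r4=0x51  N=0 Z=0
after  1: r0=0x51 r1=0x15 r2=0x55 r3=0xa3 r4=0x51  N=0 Z=0
after  2: r0=0x55 r1=0x15 r2=0x55 r3=0xa3 r4=0x51  N=0 Z=0
after  3: r0=0x55 r1=0x15 r2=0x55 r3=0x01 r4=0x51  N=0 Z=0
after  4: r0=0x55 r1=0x15 r2=0x55 r3=0x01 r4=0x55  N=0 Z=0
after  5: r0=0x54 r1=0x15 r2=0x55 r3=0x01 r4=0x55  N=0 Z=0
after  6: r0=0x54 r1=0x15 r2=0x55 r3=0x01 r4=0x40  N=0 Z=0
-- IRQ taken; context saved, return-PC = 7 --
mismatch: r3: reported 0x81 vs actual 0x01

BAD = r3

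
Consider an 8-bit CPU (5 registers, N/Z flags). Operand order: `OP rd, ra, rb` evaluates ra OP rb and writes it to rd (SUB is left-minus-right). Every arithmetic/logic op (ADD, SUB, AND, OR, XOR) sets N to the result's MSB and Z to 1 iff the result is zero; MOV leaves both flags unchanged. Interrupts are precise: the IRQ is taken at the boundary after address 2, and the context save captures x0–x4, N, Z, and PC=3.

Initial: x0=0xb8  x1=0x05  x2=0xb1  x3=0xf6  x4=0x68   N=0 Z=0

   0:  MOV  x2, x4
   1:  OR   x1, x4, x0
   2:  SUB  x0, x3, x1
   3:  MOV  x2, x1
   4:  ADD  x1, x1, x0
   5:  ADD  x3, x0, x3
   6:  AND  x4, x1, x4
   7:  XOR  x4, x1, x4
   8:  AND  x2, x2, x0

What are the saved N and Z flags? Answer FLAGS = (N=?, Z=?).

FLAGS = (N=1, Z=0)

after  0: x0=0xb8 x1=0x05 x2=0x68 x3=0xf6 x4=0x68  N=0 Z=0
after  1: x0=0xb8 x1=0xf8 x2=0x68 x3=0xf6 x4=0x68  N=1 Z=0
after  2: x0=0xfe x1=0xf8 x2=0x68 x3=0xf6 x4=0x68  N=1 Z=0
-- IRQ taken; context saved, return-PC = 3 --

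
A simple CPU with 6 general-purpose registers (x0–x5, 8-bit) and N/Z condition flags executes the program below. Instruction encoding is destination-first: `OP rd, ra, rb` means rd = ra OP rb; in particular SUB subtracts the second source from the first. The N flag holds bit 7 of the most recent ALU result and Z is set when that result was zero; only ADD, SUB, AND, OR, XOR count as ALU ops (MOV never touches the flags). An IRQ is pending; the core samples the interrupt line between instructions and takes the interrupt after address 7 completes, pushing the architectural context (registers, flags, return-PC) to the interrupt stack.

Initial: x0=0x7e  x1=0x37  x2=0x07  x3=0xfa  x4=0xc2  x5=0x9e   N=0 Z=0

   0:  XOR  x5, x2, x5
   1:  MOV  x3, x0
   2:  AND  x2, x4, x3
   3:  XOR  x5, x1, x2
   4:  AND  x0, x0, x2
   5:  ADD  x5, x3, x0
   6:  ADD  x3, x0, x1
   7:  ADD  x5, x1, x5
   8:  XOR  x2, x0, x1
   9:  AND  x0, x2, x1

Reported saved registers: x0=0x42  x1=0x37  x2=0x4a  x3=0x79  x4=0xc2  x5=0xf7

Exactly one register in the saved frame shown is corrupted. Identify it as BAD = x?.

BAD = x2

after  0: x0=0x7e x1=0x37 x2=0x07 x3=0xfa x4=0xc2 x5=0x99  N=1 Z=0
after  1: x0=0x7e x1=0x37 x2=0x07 x3=0x7e x4=0xc2 x5=0x99  N=1 Z=0
after  2: x0=0x7e x1=0x37 x2=0x42 x3=0x7e x4=0xc2 x5=0x99  N=0 Z=0
after  3: x0=0x7e x1=0x37 x2=0x42 x3=0x7e x4=0xc2 x5=0x75  N=0 Z=0
after  4: x0=0x42 x1=0x37 x2=0x42 x3=0x7e x4=0xc2 x5=0x75  N=0 Z=0
after  5: x0=0x42 x1=0x37 x2=0x42 x3=0x7e x4=0xc2 x5=0xc0  N=1 Z=0
after  6: x0=0x42 x1=0x37 x2=0x42 x3=0x79 x4=0xc2 x5=0xc0  N=0 Z=0
after  7: x0=0x42 x1=0x37 x2=0x42 x3=0x79 x4=0xc2 x5=0xf7  N=1 Z=0
-- IRQ taken; context saved, return-PC = 8 --
mismatch: x2: reported 0x4a vs actual 0x42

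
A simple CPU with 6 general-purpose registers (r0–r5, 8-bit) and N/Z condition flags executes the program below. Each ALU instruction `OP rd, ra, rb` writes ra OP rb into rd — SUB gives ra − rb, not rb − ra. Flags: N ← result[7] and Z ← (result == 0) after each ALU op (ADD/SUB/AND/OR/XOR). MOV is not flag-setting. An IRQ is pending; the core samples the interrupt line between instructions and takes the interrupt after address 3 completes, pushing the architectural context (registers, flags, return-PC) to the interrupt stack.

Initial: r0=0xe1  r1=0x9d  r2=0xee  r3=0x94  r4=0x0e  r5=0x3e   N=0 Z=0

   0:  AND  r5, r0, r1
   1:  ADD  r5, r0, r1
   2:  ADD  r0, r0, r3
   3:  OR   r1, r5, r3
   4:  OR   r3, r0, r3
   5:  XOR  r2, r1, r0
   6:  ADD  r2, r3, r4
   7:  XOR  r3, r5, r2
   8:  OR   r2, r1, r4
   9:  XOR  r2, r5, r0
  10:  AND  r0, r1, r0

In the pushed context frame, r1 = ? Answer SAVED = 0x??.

SAVED = 0xfe

after  0: r0=0xe1 r1=0x9d r2=0xee r3=0x94 r4=0x0e r5=0x81  N=1 Z=0
after  1: r0=0xe1 r1=0x9d r2=0xee r3=0x94 r4=0x0e r5=0x7e  N=0 Z=0
after  2: r0=0x75 r1=0x9d r2=0xee r3=0x94 r4=0x0e r5=0x7e  N=0 Z=0
after  3: r0=0x75 r1=0xfe r2=0xee r3=0x94 r4=0x0e r5=0x7e  N=1 Z=0
-- IRQ taken; context saved, return-PC = 4 --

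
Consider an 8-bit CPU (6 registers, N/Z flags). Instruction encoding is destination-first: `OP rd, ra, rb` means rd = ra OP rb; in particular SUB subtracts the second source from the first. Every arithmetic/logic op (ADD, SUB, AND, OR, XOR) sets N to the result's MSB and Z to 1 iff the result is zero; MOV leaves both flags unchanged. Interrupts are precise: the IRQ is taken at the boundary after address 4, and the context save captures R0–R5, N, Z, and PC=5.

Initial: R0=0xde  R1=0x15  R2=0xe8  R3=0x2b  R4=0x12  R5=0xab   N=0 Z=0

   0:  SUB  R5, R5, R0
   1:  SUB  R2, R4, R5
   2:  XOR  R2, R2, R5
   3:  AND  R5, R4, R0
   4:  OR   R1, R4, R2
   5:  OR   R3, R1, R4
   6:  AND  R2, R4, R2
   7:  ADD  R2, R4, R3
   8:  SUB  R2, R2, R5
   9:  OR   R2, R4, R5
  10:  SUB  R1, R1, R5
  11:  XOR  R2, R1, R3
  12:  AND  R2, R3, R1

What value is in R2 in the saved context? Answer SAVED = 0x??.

after  0: R0=0xde R1=0x15 R2=0xe8 R3=0x2b R4=0x12 R5=0xcd  N=1 Z=0
after  1: R0=0xde R1=0x15 R2=0x45 R3=0x2b R4=0x12 R5=0xcd  N=0 Z=0
after  2: R0=0xde R1=0x15 R2=0x88 R3=0x2b R4=0x12 R5=0xcd  N=1 Z=0
after  3: R0=0xde R1=0x15 R2=0x88 R3=0x2b R4=0x12 R5=0x12  N=0 Z=0
after  4: R0=0xde R1=0x9a R2=0x88 R3=0x2b R4=0x12 R5=0x12  N=1 Z=0
-- IRQ taken; context saved, return-PC = 5 --

SAVED = 0x88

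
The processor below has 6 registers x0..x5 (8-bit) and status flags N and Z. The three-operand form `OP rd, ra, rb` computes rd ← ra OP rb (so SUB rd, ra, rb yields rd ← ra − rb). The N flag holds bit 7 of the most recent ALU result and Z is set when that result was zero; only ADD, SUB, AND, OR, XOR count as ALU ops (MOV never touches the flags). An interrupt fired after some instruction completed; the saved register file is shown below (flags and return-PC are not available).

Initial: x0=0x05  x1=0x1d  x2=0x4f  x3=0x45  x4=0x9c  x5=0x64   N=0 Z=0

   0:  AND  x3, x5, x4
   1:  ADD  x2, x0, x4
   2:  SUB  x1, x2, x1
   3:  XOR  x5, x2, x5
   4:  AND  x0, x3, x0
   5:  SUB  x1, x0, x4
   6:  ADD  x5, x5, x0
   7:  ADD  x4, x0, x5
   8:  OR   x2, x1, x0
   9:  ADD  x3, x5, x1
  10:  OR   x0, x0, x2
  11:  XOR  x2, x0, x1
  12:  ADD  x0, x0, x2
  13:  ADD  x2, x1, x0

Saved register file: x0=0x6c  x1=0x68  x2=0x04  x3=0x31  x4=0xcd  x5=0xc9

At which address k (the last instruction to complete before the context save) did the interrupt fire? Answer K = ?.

K = 11

after  0: x0=0x05 x1=0x1d x2=0x4f x3=0x04 x4=0x9c x5=0x64  N=0 Z=0
after  1: x0=0x05 x1=0x1d x2=0xa1 x3=0x04 x4=0x9c x5=0x64  N=1 Z=0
after  2: x0=0x05 x1=0x84 x2=0xa1 x3=0x04 x4=0x9c x5=0x64  N=1 Z=0
after  3: x0=0x05 x1=0x84 x2=0xa1 x3=0x04 x4=0x9c x5=0xc5  N=1 Z=0
after  4: x0=0x04 x1=0x84 x2=0xa1 x3=0x04 x4=0x9c x5=0xc5  N=0 Z=0
after  5: x0=0x04 x1=0x68 x2=0xa1 x3=0x04 x4=0x9c x5=0xc5  N=0 Z=0
after  6: x0=0x04 x1=0x68 x2=0xa1 x3=0x04 x4=0x9c x5=0xc9  N=1 Z=0
after  7: x0=0x04 x1=0x68 x2=0xa1 x3=0x04 x4=0xcd x5=0xc9  N=1 Z=0
after  8: x0=0x04 x1=0x68 x2=0x6c x3=0x04 x4=0xcd x5=0xc9  N=0 Z=0
after  9: x0=0x04 x1=0x68 x2=0x6c x3=0x31 x4=0xcd x5=0xc9  N=0 Z=0
after 10: x0=0x6c x1=0x68 x2=0x6c x3=0x31 x4=0xcd x5=0xc9  N=0 Z=0
after 11: x0=0x6c x1=0x68 x2=0x04 x3=0x31 x4=0xcd x5=0xc9  N=0 Z=0
-- IRQ taken; context saved, return-PC = 12 --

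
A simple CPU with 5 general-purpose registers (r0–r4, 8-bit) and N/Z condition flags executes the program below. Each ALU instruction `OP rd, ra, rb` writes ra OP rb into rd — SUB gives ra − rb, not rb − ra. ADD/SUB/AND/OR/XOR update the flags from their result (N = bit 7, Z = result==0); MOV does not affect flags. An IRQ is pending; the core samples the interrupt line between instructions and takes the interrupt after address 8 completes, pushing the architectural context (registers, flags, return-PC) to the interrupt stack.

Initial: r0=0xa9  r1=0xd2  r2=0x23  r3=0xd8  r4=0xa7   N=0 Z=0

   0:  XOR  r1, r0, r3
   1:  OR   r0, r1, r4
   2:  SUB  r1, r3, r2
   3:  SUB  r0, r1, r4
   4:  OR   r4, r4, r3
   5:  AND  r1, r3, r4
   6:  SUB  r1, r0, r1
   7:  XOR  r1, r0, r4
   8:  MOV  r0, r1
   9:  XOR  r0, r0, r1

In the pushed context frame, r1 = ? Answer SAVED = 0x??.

SAVED = 0xf1

after  0: r0=0xa9 r1=0x71 r2=0x23 r3=0xd8 r4=0xa7  N=0 Z=0
after  1: r0=0xf7 r1=0x71 r2=0x23 r3=0xd8 r4=0xa7  N=1 Z=0
after  2: r0=0xf7 r1=0xb5 r2=0x23 r3=0xd8 r4=0xa7  N=1 Z=0
after  3: r0=0x0e r1=0xb5 r2=0x23 r3=0xd8 r4=0xa7  N=0 Z=0
after  4: r0=0x0e r1=0xb5 r2=0x23 r3=0xd8 r4=0xff  N=1 Z=0
after  5: r0=0x0e r1=0xd8 r2=0x23 r3=0xd8 r4=0xff  N=1 Z=0
after  6: r0=0x0e r1=0x36 r2=0x23 r3=0xd8 r4=0xff  N=0 Z=0
after  7: r0=0x0e r1=0xf1 r2=0x23 r3=0xd8 r4=0xff  N=1 Z=0
after  8: r0=0xf1 r1=0xf1 r2=0x23 r3=0xd8 r4=0xff  N=1 Z=0
-- IRQ taken; context saved, return-PC = 9 --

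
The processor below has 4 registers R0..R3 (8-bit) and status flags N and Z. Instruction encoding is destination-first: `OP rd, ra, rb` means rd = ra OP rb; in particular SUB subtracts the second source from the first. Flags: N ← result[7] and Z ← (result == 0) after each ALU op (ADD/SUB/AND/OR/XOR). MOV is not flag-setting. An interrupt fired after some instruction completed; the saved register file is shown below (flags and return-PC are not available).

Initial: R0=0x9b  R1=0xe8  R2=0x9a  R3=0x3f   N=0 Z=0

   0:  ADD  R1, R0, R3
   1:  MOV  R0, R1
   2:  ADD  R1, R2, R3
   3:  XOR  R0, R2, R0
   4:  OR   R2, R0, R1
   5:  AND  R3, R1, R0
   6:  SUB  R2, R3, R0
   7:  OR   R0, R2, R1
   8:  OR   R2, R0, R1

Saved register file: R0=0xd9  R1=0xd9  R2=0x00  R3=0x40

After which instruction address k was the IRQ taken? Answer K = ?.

K = 7

after  0: R0=0x9b R1=0xda R2=0x9a R3=0x3f  N=1 Z=0
after  1: R0=0xda R1=0xda R2=0x9a R3=0x3f  N=1 Z=0
after  2: R0=0xda R1=0xd9 R2=0x9a R3=0x3f  N=1 Z=0
after  3: R0=0x40 R1=0xd9 R2=0x9a R3=0x3f  N=0 Z=0
after  4: R0=0x40 R1=0xd9 R2=0xd9 R3=0x3f  N=1 Z=0
after  5: R0=0x40 R1=0xd9 R2=0xd9 R3=0x40  N=0 Z=0
after  6: R0=0x40 R1=0xd9 R2=0x00 R3=0x40  N=0 Z=1
after  7: R0=0xd9 R1=0xd9 R2=0x00 R3=0x40  N=1 Z=0
-- IRQ taken; context saved, return-PC = 8 --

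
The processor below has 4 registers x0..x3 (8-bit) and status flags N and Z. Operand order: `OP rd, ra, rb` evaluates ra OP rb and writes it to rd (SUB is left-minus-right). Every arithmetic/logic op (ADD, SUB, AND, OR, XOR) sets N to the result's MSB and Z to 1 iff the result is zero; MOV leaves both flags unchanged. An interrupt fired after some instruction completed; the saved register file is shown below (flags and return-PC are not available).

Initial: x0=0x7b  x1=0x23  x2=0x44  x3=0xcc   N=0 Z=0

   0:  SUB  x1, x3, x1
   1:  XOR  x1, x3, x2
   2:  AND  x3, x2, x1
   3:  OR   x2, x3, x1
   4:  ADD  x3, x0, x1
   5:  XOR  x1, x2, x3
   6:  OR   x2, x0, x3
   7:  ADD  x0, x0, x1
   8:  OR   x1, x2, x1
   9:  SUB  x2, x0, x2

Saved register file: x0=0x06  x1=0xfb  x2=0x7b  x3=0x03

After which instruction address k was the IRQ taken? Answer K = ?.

K = 8

after  0: x0=0x7b x1=0xa9 x2=0x44 x3=0xcc  N=1 Z=0
after  1: x0=0x7b x1=0x88 x2=0x44 x3=0xcc  N=1 Z=0
after  2: x0=0x7b x1=0x88 x2=0x44 x3=0x00  N=0 Z=1
after  3: x0=0x7b x1=0x88 x2=0x88 x3=0x00  N=1 Z=0
after  4: x0=0x7b x1=0x88 x2=0x88 x3=0x03  N=0 Z=0
after  5: x0=0x7b x1=0x8b x2=0x88 x3=0x03  N=1 Z=0
after  6: x0=0x7b x1=0x8b x2=0x7b x3=0x03  N=0 Z=0
after  7: x0=0x06 x1=0x8b x2=0x7b x3=0x03  N=0 Z=0
after  8: x0=0x06 x1=0xfb x2=0x7b x3=0x03  N=1 Z=0
-- IRQ taken; context saved, return-PC = 9 --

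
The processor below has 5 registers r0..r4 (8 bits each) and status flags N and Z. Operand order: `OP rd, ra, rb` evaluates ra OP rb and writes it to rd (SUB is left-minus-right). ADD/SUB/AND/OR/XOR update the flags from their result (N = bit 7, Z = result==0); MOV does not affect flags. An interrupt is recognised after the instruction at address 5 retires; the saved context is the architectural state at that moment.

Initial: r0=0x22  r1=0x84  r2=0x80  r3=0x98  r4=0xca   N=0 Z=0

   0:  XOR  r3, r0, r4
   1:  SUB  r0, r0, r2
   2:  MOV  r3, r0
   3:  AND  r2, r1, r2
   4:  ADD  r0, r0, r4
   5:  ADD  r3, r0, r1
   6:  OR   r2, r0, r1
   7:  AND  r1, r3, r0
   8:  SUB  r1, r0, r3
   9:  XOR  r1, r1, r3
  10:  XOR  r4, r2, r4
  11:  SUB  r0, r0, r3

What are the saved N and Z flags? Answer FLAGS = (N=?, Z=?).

FLAGS = (N=1, Z=0)

after  0: r0=0x22 r1=0x84 r2=0x80 r3=0xe8 r4=0xca  N=1 Z=0
after  1: r0=0xa2 r1=0x84 r2=0x80 r3=0xe8 r4=0xca  N=1 Z=0
after  2: r0=0xa2 r1=0x84 r2=0x80 r3=0xa2 r4=0xca  N=1 Z=0
after  3: r0=0xa2 r1=0x84 r2=0x80 r3=0xa2 r4=0xca  N=1 Z=0
after  4: r0=0x6c r1=0x84 r2=0x80 r3=0xa2 r4=0xca  N=0 Z=0
after  5: r0=0x6c r1=0x84 r2=0x80 r3=0xf0 r4=0xca  N=1 Z=0
-- IRQ taken; context saved, return-PC = 6 --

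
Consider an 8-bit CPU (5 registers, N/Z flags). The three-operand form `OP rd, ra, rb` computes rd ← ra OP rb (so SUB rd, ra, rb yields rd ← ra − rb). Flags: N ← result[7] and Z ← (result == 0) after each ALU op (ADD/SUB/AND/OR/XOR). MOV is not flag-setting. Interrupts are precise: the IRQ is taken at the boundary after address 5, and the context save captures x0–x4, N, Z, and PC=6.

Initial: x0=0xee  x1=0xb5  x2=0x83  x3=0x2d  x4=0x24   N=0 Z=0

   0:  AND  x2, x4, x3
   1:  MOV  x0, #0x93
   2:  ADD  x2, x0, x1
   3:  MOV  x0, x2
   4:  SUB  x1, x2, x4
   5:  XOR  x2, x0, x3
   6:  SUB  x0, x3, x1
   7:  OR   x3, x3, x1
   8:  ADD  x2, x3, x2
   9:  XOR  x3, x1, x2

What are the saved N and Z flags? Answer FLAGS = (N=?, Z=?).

FLAGS = (N=0, Z=0)

after  0: x0=0xee x1=0xb5 x2=0x24 x3=0x2d x4=0x24  N=0 Z=0
after  1: x0=0x93 x1=0xb5 x2=0x24 x3=0x2d x4=0x24  N=0 Z=0
after  2: x0=0x93 x1=0xb5 x2=0x48 x3=0x2d x4=0x24  N=0 Z=0
after  3: x0=0x48 x1=0xb5 x2=0x48 x3=0x2d x4=0x24  N=0 Z=0
after  4: x0=0x48 x1=0x24 x2=0x48 x3=0x2d x4=0x24  N=0 Z=0
after  5: x0=0x48 x1=0x24 x2=0x65 x3=0x2d x4=0x24  N=0 Z=0
-- IRQ taken; context saved, return-PC = 6 --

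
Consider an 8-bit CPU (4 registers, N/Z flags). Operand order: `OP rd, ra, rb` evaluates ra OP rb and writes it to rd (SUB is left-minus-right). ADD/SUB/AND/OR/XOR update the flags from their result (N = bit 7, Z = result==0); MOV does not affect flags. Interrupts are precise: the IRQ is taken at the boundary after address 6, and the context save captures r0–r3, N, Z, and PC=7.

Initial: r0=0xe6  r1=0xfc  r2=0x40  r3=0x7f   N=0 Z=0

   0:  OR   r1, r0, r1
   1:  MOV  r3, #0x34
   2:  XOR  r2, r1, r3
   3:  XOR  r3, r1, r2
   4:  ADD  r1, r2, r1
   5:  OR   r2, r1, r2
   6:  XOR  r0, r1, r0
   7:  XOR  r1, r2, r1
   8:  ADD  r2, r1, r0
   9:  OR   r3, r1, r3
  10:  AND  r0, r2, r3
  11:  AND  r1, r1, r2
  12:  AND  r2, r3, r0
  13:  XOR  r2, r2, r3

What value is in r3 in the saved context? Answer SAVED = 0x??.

after  0: r0=0xe6 r1=0xfe r2=0x40 r3=0x7f  N=1 Z=0
after  1: r0=0xe6 r1=0xfe r2=0x40 r3=0x34  N=1 Z=0
after  2: r0=0xe6 r1=0xfe r2=0xca r3=0x34  N=1 Z=0
after  3: r0=0xe6 r1=0xfe r2=0xca r3=0x34  N=0 Z=0
after  4: r0=0xe6 r1=0xc8 r2=0xca r3=0x34  N=1 Z=0
after  5: r0=0xe6 r1=0xc8 r2=0xca r3=0x34  N=1 Z=0
after  6: r0=0x2e r1=0xc8 r2=0xca r3=0x34  N=0 Z=0
-- IRQ taken; context saved, return-PC = 7 --

SAVED = 0x34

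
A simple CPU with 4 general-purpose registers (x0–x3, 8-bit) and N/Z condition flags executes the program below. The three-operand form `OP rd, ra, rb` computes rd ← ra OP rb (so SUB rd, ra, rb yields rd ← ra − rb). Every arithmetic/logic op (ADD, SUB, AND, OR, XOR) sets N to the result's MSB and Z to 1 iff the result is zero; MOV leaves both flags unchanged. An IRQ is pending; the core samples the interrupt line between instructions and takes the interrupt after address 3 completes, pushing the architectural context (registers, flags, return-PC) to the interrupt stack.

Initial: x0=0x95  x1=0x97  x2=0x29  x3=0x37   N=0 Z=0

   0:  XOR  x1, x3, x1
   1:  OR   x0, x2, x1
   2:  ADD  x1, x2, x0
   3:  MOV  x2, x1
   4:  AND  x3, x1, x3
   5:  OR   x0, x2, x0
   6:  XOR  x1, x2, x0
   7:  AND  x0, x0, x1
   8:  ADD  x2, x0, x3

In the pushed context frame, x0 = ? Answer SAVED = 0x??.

SAVED = 0xa9

after  0: x0=0x95 x1=0xa0 x2=0x29 x3=0x37  N=1 Z=0
after  1: x0=0xa9 x1=0xa0 x2=0x29 x3=0x37  N=1 Z=0
after  2: x0=0xa9 x1=0xd2 x2=0x29 x3=0x37  N=1 Z=0
after  3: x0=0xa9 x1=0xd2 x2=0xd2 x3=0x37  N=1 Z=0
-- IRQ taken; context saved, return-PC = 4 --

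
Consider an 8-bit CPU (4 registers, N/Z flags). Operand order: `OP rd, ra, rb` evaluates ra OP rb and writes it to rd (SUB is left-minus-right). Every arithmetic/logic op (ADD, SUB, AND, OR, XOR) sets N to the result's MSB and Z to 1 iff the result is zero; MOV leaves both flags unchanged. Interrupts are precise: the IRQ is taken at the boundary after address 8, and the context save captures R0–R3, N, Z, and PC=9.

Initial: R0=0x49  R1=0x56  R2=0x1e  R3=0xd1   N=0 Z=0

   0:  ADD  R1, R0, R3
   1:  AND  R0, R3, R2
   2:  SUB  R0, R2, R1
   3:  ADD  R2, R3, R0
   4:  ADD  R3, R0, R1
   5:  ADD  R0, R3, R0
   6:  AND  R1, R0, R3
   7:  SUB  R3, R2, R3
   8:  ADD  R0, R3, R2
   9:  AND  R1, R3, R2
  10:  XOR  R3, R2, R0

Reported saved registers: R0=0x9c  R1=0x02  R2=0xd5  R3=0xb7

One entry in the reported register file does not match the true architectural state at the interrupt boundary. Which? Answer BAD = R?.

after  0: R0=0x49 R1=0x1a R2=0x1e R3=0xd1  N=0 Z=0
after  1: R0=0x10 R1=0x1a R2=0x1e R3=0xd1  N=0 Z=0
after  2: R0=0x04 R1=0x1a R2=0x1e R3=0xd1  N=0 Z=0
after  3: R0=0x04 R1=0x1a R2=0xd5 R3=0xd1  N=1 Z=0
after  4: R0=0x04 R1=0x1a R2=0xd5 R3=0x1e  N=0 Z=0
after  5: R0=0x22 R1=0x1a R2=0xd5 R3=0x1e  N=0 Z=0
after  6: R0=0x22 R1=0x02 R2=0xd5 R3=0x1e  N=0 Z=0
after  7: R0=0x22 R1=0x02 R2=0xd5 R3=0xb7  N=1 Z=0
after  8: R0=0x8c R1=0x02 R2=0xd5 R3=0xb7  N=1 Z=0
-- IRQ taken; context saved, return-PC = 9 --
mismatch: R0: reported 0x9c vs actual 0x8c

BAD = R0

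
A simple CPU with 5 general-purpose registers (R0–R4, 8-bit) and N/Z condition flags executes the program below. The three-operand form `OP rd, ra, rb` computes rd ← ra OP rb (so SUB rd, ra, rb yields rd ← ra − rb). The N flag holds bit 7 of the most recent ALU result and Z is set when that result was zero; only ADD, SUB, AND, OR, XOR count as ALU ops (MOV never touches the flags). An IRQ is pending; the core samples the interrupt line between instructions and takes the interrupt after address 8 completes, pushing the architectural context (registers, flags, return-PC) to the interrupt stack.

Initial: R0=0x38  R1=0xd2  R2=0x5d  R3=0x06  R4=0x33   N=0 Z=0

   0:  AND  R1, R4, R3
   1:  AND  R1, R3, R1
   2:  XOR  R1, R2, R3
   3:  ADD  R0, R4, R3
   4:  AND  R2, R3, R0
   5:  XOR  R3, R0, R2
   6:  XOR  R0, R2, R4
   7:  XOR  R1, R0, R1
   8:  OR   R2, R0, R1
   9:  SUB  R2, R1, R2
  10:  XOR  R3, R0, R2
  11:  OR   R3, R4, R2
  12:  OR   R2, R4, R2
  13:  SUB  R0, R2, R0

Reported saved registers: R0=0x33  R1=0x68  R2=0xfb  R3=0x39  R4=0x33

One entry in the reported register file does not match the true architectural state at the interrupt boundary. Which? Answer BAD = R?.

BAD = R2

after  0: R0=0x38 R1=0x02 R2=0x5d R3=0x06 R4=0x33  N=0 Z=0
after  1: R0=0x38 R1=0x02 R2=0x5d R3=0x06 R4=0x33  N=0 Z=0
after  2: R0=0x38 R1=0x5b R2=0x5d R3=0x06 R4=0x33  N=0 Z=0
after  3: R0=0x39 R1=0x5b R2=0x5d R3=0x06 R4=0x33  N=0 Z=0
after  4: R0=0x39 R1=0x5b R2=0x00 R3=0x06 R4=0x33  N=0 Z=1
after  5: R0=0x39 R1=0x5b R2=0x00 R3=0x39 R4=0x33  N=0 Z=0
after  6: R0=0x33 R1=0x5b R2=0x00 R3=0x39 R4=0x33  N=0 Z=0
after  7: R0=0x33 R1=0x68 R2=0x00 R3=0x39 R4=0x33  N=0 Z=0
after  8: R0=0x33 R1=0x68 R2=0x7b R3=0x39 R4=0x33  N=0 Z=0
-- IRQ taken; context saved, return-PC = 9 --
mismatch: R2: reported 0xfb vs actual 0x7b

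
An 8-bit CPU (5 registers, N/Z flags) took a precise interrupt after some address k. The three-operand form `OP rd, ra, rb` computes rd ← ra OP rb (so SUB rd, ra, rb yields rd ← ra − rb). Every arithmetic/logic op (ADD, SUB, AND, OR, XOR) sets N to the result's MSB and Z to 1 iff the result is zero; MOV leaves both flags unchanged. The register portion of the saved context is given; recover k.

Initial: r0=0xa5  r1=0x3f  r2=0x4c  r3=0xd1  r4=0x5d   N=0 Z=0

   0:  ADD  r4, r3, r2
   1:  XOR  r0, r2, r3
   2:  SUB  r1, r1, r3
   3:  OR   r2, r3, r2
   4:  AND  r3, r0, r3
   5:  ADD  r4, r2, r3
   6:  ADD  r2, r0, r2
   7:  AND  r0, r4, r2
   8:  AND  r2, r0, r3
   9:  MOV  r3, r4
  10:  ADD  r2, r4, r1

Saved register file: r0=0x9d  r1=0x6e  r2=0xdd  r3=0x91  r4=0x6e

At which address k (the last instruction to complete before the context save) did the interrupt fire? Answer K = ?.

K = 5

after  0: r0=0xa5 r1=0x3f r2=0x4c r3=0xd1 r4=0x1d  N=0 Z=0
after  1: r0=0x9d r1=0x3f r2=0x4c r3=0xd1 r4=0x1d  N=1 Z=0
after  2: r0=0x9d r1=0x6e r2=0x4c r3=0xd1 r4=0x1d  N=0 Z=0
after  3: r0=0x9d r1=0x6e r2=0xdd r3=0xd1 r4=0x1d  N=1 Z=0
after  4: r0=0x9d r1=0x6e r2=0xdd r3=0x91 r4=0x1d  N=1 Z=0
after  5: r0=0x9d r1=0x6e r2=0xdd r3=0x91 r4=0x6e  N=0 Z=0
-- IRQ taken; context saved, return-PC = 6 --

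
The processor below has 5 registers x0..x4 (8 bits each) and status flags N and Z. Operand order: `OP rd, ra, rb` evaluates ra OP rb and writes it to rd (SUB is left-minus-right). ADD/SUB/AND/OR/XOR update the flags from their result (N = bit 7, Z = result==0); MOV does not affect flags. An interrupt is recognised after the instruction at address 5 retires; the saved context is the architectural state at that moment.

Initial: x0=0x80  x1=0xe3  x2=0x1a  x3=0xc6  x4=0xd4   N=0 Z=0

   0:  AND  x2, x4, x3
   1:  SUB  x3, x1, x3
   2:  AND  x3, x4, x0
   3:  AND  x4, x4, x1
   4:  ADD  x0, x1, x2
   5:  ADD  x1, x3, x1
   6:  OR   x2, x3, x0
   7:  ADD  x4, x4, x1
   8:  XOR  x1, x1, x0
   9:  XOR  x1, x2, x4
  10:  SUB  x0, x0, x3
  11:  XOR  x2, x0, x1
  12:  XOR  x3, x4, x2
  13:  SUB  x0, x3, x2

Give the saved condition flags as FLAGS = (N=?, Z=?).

after  0: x0=0x80 x1=0xe3 x2=0xc4 x3=0xc6 x4=0xd4  N=1 Z=0
after  1: x0=0x80 x1=0xe3 x2=0xc4 x3=0x1d x4=0xd4  N=0 Z=0
after  2: x0=0x80 x1=0xe3 x2=0xc4 x3=0x80 x4=0xd4  N=1 Z=0
after  3: x0=0x80 x1=0xe3 x2=0xc4 x3=0x80 x4=0xc0  N=1 Z=0
after  4: x0=0xa7 x1=0xe3 x2=0xc4 x3=0x80 x4=0xc0  N=1 Z=0
after  5: x0=0xa7 x1=0x63 x2=0xc4 x3=0x80 x4=0xc0  N=0 Z=0
-- IRQ taken; context saved, return-PC = 6 --

FLAGS = (N=0, Z=0)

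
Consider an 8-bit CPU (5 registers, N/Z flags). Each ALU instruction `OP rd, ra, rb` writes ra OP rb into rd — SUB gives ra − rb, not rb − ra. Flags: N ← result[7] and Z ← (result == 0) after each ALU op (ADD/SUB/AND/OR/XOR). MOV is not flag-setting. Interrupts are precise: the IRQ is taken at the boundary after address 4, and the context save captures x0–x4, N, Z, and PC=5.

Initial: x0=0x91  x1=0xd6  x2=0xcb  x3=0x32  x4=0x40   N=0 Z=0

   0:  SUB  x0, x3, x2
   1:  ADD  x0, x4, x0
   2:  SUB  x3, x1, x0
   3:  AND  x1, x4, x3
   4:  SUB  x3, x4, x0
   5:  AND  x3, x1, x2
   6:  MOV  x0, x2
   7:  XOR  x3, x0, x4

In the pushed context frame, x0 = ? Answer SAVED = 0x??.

SAVED = 0xa7

after  0: x0=0x67 x1=0xd6 x2=0xcb x3=0x32 x4=0x40  N=0 Z=0
after  1: x0=0xa7 x1=0xd6 x2=0xcb x3=0x32 x4=0x40  N=1 Z=0
after  2: x0=0xa7 x1=0xd6 x2=0xcb x3=0x2f x4=0x40  N=0 Z=0
after  3: x0=0xa7 x1=0x00 x2=0xcb x3=0x2f x4=0x40  N=0 Z=1
after  4: x0=0xa7 x1=0x00 x2=0xcb x3=0x99 x4=0x40  N=1 Z=0
-- IRQ taken; context saved, return-PC = 5 --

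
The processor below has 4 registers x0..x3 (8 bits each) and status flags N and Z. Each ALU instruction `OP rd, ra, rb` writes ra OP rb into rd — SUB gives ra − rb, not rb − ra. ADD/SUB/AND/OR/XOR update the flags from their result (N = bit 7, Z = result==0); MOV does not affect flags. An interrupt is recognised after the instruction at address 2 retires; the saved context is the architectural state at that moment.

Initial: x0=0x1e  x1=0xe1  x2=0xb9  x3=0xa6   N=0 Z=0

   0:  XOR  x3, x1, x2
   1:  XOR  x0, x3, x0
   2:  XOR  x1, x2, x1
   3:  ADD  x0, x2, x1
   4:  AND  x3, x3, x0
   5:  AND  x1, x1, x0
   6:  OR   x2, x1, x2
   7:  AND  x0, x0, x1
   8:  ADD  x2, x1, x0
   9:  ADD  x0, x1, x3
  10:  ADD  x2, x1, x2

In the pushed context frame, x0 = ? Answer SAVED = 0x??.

after  0: x0=0x1e x1=0xe1 x2=0xb9 x3=0x58  N=0 Z=0
after  1: x0=0x46 x1=0xe1 x2=0xb9 x3=0x58  N=0 Z=0
after  2: x0=0x46 x1=0x58 x2=0xb9 x3=0x58  N=0 Z=0
-- IRQ taken; context saved, return-PC = 3 --

SAVED = 0x46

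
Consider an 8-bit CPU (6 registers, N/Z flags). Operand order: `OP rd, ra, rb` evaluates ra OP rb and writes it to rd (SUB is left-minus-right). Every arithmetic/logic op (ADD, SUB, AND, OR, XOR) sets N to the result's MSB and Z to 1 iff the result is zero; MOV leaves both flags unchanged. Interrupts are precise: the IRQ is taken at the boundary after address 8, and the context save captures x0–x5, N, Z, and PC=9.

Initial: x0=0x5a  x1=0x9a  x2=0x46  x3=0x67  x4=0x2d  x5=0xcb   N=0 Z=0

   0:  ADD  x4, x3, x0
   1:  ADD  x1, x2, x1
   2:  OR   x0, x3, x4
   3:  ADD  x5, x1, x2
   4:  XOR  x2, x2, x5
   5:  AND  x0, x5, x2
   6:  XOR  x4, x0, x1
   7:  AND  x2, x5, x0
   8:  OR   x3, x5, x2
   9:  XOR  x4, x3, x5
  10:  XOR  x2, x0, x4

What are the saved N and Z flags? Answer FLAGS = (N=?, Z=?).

after  0: x0=0x5a x1=0x9a x2=0x46 x3=0x67 x4=0xc1 x5=0xcb  N=1 Z=0
after  1: x0=0x5a x1=0xe0 x2=0x46 x3=0x67 x4=0xc1 x5=0xcb  N=1 Z=0
after  2: x0=0xe7 x1=0xe0 x2=0x46 x3=0x67 x4=0xc1 x5=0xcb  N=1 Z=0
after  3: x0=0xe7 x1=0xe0 x2=0x46 x3=0x67 x4=0xc1 x5=0x26  N=0 Z=0
after  4: x0=0xe7 x1=0xe0 x2=0x60 x3=0x67 x4=0xc1 x5=0x26  N=0 Z=0
after  5: x0=0x20 x1=0xe0 x2=0x60 x3=0x67 x4=0xc1 x5=0x26  N=0 Z=0
after  6: x0=0x20 x1=0xe0 x2=0x60 x3=0x67 x4=0xc0 x5=0x26  N=1 Z=0
after  7: x0=0x20 x1=0xe0 x2=0x20 x3=0x67 x4=0xc0 x5=0x26  N=0 Z=0
after  8: x0=0x20 x1=0xe0 x2=0x20 x3=0x26 x4=0xc0 x5=0x26  N=0 Z=0
-- IRQ taken; context saved, return-PC = 9 --

FLAGS = (N=0, Z=0)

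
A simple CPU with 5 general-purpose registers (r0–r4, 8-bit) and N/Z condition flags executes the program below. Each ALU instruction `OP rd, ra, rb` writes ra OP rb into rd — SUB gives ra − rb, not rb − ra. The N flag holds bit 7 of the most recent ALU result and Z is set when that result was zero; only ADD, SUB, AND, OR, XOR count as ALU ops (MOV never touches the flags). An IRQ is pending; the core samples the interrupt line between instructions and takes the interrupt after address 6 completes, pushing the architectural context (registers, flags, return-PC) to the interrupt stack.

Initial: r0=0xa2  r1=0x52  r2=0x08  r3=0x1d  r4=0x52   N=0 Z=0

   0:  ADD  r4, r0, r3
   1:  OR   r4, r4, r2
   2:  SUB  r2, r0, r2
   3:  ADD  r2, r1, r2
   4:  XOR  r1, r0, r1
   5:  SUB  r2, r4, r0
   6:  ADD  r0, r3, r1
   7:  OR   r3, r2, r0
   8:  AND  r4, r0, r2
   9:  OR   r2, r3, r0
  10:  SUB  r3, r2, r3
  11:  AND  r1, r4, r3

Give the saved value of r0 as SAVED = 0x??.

SAVED = 0x0d

after  0: r0=0xa2 r1=0x52 r2=0x08 r3=0x1d r4=0xbf  N=1 Z=0
after  1: r0=0xa2 r1=0x52 r2=0x08 r3=0x1d r4=0xbf  N=1 Z=0
after  2: r0=0xa2 r1=0x52 r2=0x9a r3=0x1d r4=0xbf  N=1 Z=0
after  3: r0=0xa2 r1=0x52 r2=0xec r3=0x1d r4=0xbf  N=1 Z=0
after  4: r0=0xa2 r1=0xf0 r2=0xec r3=0x1d r4=0xbf  N=1 Z=0
after  5: r0=0xa2 r1=0xf0 r2=0x1d r3=0x1d r4=0xbf  N=0 Z=0
after  6: r0=0x0d r1=0xf0 r2=0x1d r3=0x1d r4=0xbf  N=0 Z=0
-- IRQ taken; context saved, return-PC = 7 --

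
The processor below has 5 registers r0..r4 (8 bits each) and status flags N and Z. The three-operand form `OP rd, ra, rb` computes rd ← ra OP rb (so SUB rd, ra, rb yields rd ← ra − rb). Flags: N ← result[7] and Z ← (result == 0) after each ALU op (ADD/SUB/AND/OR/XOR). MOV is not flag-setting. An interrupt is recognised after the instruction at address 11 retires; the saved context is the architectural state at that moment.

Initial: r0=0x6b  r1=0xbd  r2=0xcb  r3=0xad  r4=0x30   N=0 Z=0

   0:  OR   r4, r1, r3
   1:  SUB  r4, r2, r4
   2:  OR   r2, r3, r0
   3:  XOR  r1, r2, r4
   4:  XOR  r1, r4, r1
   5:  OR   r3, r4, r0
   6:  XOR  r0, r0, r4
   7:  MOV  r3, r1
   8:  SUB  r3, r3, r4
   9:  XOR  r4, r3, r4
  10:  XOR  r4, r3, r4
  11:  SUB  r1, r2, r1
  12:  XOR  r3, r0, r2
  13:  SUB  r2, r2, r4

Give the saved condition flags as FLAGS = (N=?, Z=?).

after  0: r0=0x6b r1=0xbd r2=0xcb r3=0xad r4=0xbd  N=1 Z=0
after  1: r0=0x6b r1=0xbd r2=0xcb r3=0xad r4=0x0e  N=0 Z=0
after  2: r0=0x6b r1=0xbd r2=0xef r3=0xad r4=0x0e  N=1 Z=0
after  3: r0=0x6b r1=0xe1 r2=0xef r3=0xad r4=0x0e  N=1 Z=0
after  4: r0=0x6b r1=0xef r2=0xef r3=0xad r4=0x0e  N=1 Z=0
after  5: r0=0x6b r1=0xef r2=0xef r3=0x6f r4=0x0e  N=0 Z=0
after  6: r0=0x65 r1=0xef r2=0xef r3=0x6f r4=0x0e  N=0 Z=0
after  7: r0=0x65 r1=0xef r2=0xef r3=0xef r4=0x0e  N=0 Z=0
after  8: r0=0x65 r1=0xef r2=0xef r3=0xe1 r4=0x0e  N=1 Z=0
after  9: r0=0x65 r1=0xef r2=0xef r3=0xe1 r4=0xef  N=1 Z=0
after 10: r0=0x65 r1=0xef r2=0xef r3=0xe1 r4=0x0e  N=0 Z=0
after 11: r0=0x65 r1=0x00 r2=0xef r3=0xe1 r4=0x0e  N=0 Z=1
-- IRQ taken; context saved, return-PC = 12 --

FLAGS = (N=0, Z=1)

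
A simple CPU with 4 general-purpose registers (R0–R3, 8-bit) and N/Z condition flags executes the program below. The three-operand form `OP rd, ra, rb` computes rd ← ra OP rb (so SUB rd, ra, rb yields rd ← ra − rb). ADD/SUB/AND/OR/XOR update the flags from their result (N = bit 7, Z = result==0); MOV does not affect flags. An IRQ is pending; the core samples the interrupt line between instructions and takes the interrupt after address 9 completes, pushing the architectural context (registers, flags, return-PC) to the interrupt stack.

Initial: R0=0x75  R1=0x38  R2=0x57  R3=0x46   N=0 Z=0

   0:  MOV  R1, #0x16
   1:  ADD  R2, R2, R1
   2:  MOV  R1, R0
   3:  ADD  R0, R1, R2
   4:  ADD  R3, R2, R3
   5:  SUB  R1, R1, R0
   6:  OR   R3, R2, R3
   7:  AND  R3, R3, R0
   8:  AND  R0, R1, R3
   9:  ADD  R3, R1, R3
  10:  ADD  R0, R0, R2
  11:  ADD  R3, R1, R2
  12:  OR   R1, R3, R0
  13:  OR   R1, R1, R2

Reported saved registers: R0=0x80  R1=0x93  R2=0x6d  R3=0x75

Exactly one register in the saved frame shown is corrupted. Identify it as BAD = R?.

after  0: R0=0x75 R1=0x16 R2=0x57 R3=0x46  N=0 Z=0
after  1: R0=0x75 R1=0x16 R2=0x6d R3=0x46  N=0 Z=0
after  2: R0=0x75 R1=0x75 R2=0x6d R3=0x46  N=0 Z=0
after  3: R0=0xe2 R1=0x75 R2=0x6d R3=0x46  N=1 Z=0
after  4: R0=0xe2 R1=0x75 R2=0x6d R3=0xb3  N=1 Z=0
after  5: R0=0xe2 R1=0x93 R2=0x6d R3=0xb3  N=1 Z=0
after  6: R0=0xe2 R1=0x93 R2=0x6d R3=0xff  N=1 Z=0
after  7: R0=0xe2 R1=0x93 R2=0x6d R3=0xe2  N=1 Z=0
after  8: R0=0x82 R1=0x93 R2=0x6d R3=0xe2  N=1 Z=0
after  9: R0=0x82 R1=0x93 R2=0x6d R3=0x75  N=0 Z=0
-- IRQ taken; context saved, return-PC = 10 --
mismatch: R0: reported 0x80 vs actual 0x82

BAD = R0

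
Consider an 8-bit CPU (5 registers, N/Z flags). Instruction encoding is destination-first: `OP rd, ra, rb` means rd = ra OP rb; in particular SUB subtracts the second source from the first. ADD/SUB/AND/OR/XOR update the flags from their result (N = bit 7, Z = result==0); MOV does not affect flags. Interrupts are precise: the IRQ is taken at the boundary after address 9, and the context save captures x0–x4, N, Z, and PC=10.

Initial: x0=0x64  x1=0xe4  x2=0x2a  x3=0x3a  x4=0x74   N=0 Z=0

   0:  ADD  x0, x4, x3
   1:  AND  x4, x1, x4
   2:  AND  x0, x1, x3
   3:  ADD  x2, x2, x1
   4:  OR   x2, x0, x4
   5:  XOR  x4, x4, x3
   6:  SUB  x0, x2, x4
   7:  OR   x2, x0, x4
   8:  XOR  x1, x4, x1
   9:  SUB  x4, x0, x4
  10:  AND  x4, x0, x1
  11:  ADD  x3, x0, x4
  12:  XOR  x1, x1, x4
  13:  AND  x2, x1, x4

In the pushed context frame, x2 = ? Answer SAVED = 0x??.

SAVED = 0x5e

after  0: x0=0xae x1=0xe4 x2=0x2a x3=0x3a x4=0x74  N=1 Z=0
after  1: x0=0xae x1=0xe4 x2=0x2a x3=0x3a x4=0x64  N=0 Z=0
after  2: x0=0x20 x1=0xe4 x2=0x2a x3=0x3a x4=0x64  N=0 Z=0
after  3: x0=0x20 x1=0xe4 x2=0x0e x3=0x3a x4=0x64  N=0 Z=0
after  4: x0=0x20 x1=0xe4 x2=0x64 x3=0x3a x4=0x64  N=0 Z=0
after  5: x0=0x20 x1=0xe4 x2=0x64 x3=0x3a x4=0x5e  N=0 Z=0
after  6: x0=0x06 x1=0xe4 x2=0x64 x3=0x3a x4=0x5e  N=0 Z=0
after  7: x0=0x06 x1=0xe4 x2=0x5e x3=0x3a x4=0x5e  N=0 Z=0
after  8: x0=0x06 x1=0xba x2=0x5e x3=0x3a x4=0x5e  N=1 Z=0
after  9: x0=0x06 x1=0xba x2=0x5e x3=0x3a x4=0xa8  N=1 Z=0
-- IRQ taken; context saved, return-PC = 10 --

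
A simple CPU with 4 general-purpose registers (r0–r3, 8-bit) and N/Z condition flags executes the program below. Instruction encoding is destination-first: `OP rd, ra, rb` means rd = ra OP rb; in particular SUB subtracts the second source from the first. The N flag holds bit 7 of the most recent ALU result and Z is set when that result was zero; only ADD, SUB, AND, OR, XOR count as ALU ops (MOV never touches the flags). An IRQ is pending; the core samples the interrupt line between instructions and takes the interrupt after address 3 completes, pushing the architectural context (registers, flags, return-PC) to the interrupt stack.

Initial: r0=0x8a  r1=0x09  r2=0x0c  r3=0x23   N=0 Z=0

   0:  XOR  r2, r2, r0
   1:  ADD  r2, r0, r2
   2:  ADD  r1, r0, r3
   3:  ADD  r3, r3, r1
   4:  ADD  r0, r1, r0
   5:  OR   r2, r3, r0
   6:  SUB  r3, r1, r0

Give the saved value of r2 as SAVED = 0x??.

after  0: r0=0x8a r1=0x09 r2=0x86 r3=0x23  N=1 Z=0
after  1: r0=0x8a r1=0x09 r2=0x10 r3=0x23  N=0 Z=0
after  2: r0=0x8a r1=0xad r2=0x10 r3=0x23  N=1 Z=0
after  3: r0=0x8a r1=0xad r2=0x10 r3=0xd0  N=1 Z=0
-- IRQ taken; context saved, return-PC = 4 --

SAVED = 0x10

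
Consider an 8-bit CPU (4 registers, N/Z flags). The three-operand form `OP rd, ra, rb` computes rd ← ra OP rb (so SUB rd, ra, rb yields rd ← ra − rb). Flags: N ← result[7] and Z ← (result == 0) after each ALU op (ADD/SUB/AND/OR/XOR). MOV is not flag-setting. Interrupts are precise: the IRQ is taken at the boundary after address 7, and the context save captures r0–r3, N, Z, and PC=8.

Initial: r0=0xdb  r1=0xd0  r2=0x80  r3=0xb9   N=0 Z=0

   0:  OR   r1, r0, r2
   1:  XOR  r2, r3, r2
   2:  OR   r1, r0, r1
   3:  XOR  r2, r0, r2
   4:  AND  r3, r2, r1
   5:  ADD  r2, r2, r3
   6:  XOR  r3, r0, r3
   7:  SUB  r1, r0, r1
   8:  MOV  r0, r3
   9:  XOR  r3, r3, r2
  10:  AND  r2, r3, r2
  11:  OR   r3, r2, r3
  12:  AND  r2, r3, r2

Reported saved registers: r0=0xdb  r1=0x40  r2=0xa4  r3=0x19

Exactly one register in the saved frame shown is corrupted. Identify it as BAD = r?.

BAD = r1

after  0: r0=0xdb r1=0xdb r2=0x80 r3=0xb9  N=1 Z=0
after  1: r0=0xdb r1=0xdb r2=0x39 r3=0xb9  N=0 Z=0
after  2: r0=0xdb r1=0xdb r2=0x39 r3=0xb9  N=1 Z=0
after  3: r0=0xdb r1=0xdb r2=0xe2 r3=0xb9  N=1 Z=0
after  4: r0=0xdb r1=0xdb r2=0xe2 r3=0xc2  N=1 Z=0
after  5: r0=0xdb r1=0xdb r2=0xa4 r3=0xc2  N=1 Z=0
after  6: r0=0xdb r1=0xdb r2=0xa4 r3=0x19  N=0 Z=0
after  7: r0=0xdb r1=0x00 r2=0xa4 r3=0x19  N=0 Z=1
-- IRQ taken; context saved, return-PC = 8 --
mismatch: r1: reported 0x40 vs actual 0x00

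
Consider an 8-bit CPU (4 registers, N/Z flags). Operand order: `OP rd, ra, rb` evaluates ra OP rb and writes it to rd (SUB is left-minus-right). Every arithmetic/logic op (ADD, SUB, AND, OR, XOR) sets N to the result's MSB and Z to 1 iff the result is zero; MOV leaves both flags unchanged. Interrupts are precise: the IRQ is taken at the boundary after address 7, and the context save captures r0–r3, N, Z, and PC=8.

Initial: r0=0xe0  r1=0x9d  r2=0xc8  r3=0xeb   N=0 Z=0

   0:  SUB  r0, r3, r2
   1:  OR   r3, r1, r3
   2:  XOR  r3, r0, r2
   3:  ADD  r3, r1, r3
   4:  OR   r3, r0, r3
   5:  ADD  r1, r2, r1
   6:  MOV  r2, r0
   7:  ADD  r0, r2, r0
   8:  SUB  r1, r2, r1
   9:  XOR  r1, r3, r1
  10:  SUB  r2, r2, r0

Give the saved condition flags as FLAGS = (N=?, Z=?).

FLAGS = (N=0, Z=0)

after  0: r0=0x23 r1=0x9d r2=0xc8 r3=0xeb  N=0 Z=0
after  1: r0=0x23 r1=0x9d r2=0xc8 r3=0xff  N=1 Z=0
after  2: r0=0x23 r1=0x9d r2=0xc8 r3=0xeb  N=1 Z=0
after  3: r0=0x23 r1=0x9d r2=0xc8 r3=0x88  N=1 Z=0
after  4: r0=0x23 r1=0x9d r2=0xc8 r3=0xab  N=1 Z=0
after  5: r0=0x23 r1=0x65 r2=0xc8 r3=0xab  N=0 Z=0
after  6: r0=0x23 r1=0x65 r2=0x23 r3=0xab  N=0 Z=0
after  7: r0=0x46 r1=0x65 r2=0x23 r3=0xab  N=0 Z=0
-- IRQ taken; context saved, return-PC = 8 --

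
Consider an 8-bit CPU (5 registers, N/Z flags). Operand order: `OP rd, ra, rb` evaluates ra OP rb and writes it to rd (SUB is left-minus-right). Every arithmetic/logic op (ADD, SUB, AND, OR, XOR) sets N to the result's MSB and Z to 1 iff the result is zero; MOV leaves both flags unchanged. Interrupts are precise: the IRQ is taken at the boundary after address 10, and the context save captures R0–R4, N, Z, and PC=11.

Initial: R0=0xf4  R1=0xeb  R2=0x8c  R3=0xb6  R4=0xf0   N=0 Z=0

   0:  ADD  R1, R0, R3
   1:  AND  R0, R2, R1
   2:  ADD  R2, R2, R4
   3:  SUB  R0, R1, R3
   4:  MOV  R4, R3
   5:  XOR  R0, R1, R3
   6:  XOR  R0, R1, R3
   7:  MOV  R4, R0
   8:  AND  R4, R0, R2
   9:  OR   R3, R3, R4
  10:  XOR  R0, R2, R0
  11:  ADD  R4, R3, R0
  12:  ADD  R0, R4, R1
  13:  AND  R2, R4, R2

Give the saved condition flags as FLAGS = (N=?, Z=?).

FLAGS = (N=0, Z=0)

after  0: R0=0xf4 R1=0xaa R2=0x8c R3=0xb6 R4=0xf0  N=1 Z=0
after  1: R0=0x88 R1=0xaa R2=0x8c R3=0xb6 R4=0xf0  N=1 Z=0
after  2: R0=0x88 R1=0xaa R2=0x7c R3=0xb6 R4=0xf0  N=0 Z=0
after  3: R0=0xf4 R1=0xaa R2=0x7c R3=0xb6 R4=0xf0  N=1 Z=0
after  4: R0=0xf4 R1=0xaa R2=0x7c R3=0xb6 R4=0xb6  N=1 Z=0
after  5: R0=0x1c R1=0xaa R2=0x7c R3=0xb6 R4=0xb6  N=0 Z=0
after  6: R0=0x1c R1=0xaa R2=0x7c R3=0xb6 R4=0xb6  N=0 Z=0
after  7: R0=0x1c R1=0xaa R2=0x7c R3=0xb6 R4=0x1c  N=0 Z=0
after  8: R0=0x1c R1=0xaa R2=0x7c R3=0xb6 R4=0x1c  N=0 Z=0
after  9: R0=0x1c R1=0xaa R2=0x7c R3=0xbe R4=0x1c  N=1 Z=0
after 10: R0=0x60 R1=0xaa R2=0x7c R3=0xbe R4=0x1c  N=0 Z=0
-- IRQ taken; context saved, return-PC = 11 --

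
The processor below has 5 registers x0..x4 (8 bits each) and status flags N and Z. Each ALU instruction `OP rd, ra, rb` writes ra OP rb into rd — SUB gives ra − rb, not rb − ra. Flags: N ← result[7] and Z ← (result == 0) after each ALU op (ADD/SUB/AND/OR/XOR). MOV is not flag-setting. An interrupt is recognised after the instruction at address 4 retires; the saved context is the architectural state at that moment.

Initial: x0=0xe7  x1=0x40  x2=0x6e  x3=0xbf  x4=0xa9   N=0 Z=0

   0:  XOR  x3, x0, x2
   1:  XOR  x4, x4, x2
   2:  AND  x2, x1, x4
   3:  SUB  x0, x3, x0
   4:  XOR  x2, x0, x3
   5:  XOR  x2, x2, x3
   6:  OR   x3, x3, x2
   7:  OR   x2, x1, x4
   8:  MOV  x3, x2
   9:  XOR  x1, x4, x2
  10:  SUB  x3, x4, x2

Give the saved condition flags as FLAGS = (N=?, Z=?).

after  0: x0=0xe7 x1=0x40 x2=0x6e x3=0x89 x4=0xa9  N=1 Z=0
after  1: x0=0xe7 x1=0x40 x2=0x6e x3=0x89 x4=0xc7  N=1 Z=0
after  2: x0=0xe7 x1=0x40 x2=0x40 x3=0x89 x4=0xc7  N=0 Z=0
after  3: x0=0xa2 x1=0x40 x2=0x40 x3=0x89 x4=0xc7  N=1 Z=0
after  4: x0=0xa2 x1=0x40 x2=0x2b x3=0x89 x4=0xc7  N=0 Z=0
-- IRQ taken; context saved, return-PC = 5 --

FLAGS = (N=0, Z=0)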